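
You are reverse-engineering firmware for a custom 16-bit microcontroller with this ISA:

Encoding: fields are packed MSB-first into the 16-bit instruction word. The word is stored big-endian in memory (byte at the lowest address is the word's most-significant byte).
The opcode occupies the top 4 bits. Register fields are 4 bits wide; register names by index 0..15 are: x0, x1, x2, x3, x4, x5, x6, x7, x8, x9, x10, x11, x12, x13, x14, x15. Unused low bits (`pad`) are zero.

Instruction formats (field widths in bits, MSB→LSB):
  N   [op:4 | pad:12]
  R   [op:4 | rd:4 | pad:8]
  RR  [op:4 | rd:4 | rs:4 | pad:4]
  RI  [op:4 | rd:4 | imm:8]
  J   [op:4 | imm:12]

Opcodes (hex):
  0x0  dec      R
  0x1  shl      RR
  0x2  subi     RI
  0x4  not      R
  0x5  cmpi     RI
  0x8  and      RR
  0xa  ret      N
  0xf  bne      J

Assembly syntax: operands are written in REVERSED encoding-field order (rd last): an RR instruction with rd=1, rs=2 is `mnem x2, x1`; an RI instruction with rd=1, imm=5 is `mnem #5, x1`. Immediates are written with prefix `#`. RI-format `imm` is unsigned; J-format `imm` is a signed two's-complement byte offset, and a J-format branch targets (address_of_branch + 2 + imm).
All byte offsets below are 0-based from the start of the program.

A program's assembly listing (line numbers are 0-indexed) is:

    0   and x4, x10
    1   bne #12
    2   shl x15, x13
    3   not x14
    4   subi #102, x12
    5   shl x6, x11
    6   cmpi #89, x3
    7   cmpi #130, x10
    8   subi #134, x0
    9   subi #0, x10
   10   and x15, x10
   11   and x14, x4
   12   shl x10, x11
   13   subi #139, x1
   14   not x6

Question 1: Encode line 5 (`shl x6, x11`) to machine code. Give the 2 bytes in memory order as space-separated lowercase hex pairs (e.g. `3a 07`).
1b 60

L5: shl op=0x1:4|rd=11:4|rs=6:4|pad=0:4 ⇒ 0x1b60 ⇒ big 1b 60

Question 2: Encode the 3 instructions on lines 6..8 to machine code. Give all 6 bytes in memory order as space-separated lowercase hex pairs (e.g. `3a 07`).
53 59 5a 82 20 86

L6: cmpi op=0x5:4|rd=3:4|imm=89:8 ⇒ 0x5359 ⇒ big 53 59
L7: cmpi op=0x5:4|rd=10:4|imm=130:8 ⇒ 0x5a82 ⇒ big 5a 82
L8: subi op=0x2:4|rd=0:4|imm=134:8 ⇒ 0x2086 ⇒ big 20 86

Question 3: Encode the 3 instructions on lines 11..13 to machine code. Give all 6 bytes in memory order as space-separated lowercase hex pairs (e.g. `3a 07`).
84 e0 1b a0 21 8b

L11: and op=0x8:4|rd=4:4|rs=14:4|pad=0:4 ⇒ 0x84e0 ⇒ big 84 e0
L12: shl op=0x1:4|rd=11:4|rs=10:4|pad=0:4 ⇒ 0x1ba0 ⇒ big 1b a0
L13: subi op=0x2:4|rd=1:4|imm=139:8 ⇒ 0x218b ⇒ big 21 8b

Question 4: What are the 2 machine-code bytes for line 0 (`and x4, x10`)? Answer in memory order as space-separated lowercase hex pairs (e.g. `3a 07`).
line 0 (and): pack op=0x8:4|rd=10:4|rs=4:4|pad=0:4 = 0x8a40; big→ 8a 40

8a 40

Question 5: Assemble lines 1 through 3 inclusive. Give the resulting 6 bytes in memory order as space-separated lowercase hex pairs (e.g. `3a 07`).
f0 0c 1d f0 4e 00

L1: bne op=0xf:4|imm=12:12 ⇒ 0xf00c ⇒ big f0 0c
L2: shl op=0x1:4|rd=13:4|rs=15:4|pad=0:4 ⇒ 0x1df0 ⇒ big 1d f0
L3: not op=0x4:4|rd=14:4|pad=0:8 ⇒ 0x4e00 ⇒ big 4e 00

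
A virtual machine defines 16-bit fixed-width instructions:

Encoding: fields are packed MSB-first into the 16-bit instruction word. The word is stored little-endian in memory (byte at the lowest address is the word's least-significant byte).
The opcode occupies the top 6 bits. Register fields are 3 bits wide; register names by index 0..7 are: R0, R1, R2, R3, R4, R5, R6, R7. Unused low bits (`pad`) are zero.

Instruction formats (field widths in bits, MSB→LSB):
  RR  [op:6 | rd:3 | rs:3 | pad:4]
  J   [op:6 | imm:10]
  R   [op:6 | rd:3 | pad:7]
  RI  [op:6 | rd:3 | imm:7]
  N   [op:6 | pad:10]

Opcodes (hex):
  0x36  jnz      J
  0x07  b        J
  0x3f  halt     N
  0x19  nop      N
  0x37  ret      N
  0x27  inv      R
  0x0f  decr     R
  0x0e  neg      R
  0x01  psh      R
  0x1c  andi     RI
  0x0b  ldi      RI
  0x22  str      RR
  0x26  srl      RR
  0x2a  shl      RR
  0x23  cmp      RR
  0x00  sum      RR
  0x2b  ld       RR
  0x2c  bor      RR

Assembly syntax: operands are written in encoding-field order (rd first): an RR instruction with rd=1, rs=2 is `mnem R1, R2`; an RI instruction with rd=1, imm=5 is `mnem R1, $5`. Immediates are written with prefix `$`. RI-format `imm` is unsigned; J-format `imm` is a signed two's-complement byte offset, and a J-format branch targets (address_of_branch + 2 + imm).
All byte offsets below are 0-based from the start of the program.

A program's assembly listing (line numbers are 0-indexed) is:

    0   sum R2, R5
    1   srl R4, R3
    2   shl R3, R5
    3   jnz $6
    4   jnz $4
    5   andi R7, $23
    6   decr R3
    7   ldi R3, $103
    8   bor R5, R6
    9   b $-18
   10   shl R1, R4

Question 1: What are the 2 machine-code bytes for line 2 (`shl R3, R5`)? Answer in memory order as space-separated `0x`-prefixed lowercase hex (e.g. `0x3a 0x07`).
line 2 (shl): pack op=0x2a:6|rd=3:3|rs=5:3|pad=0:4 = 0xa9d0; little→ d0 a9

0xd0 0xa9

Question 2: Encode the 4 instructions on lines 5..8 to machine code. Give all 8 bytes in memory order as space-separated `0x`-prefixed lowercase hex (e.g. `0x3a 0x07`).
0x97 0x73 0x80 0x3d 0xe7 0x2d 0xe0 0xb2

L5: andi op=0x1c:6|rd=7:3|imm=23:7 ⇒ 0x7397 ⇒ little 97 73
L6: decr op=0xf:6|rd=3:3|pad=0:7 ⇒ 0x3d80 ⇒ little 80 3d
L7: ldi op=0xb:6|rd=3:3|imm=103:7 ⇒ 0x2de7 ⇒ little e7 2d
L8: bor op=0x2c:6|rd=5:3|rs=6:3|pad=0:4 ⇒ 0xb2e0 ⇒ little e0 b2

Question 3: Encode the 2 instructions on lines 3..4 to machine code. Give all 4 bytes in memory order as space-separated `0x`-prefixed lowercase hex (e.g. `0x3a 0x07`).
line 3 (jnz): pack op=0x36:6|imm=6:10 = 0xd806; little→ 06 d8
line 4 (jnz): pack op=0x36:6|imm=4:10 = 0xd804; little→ 04 d8

0x06 0xd8 0x04 0xd8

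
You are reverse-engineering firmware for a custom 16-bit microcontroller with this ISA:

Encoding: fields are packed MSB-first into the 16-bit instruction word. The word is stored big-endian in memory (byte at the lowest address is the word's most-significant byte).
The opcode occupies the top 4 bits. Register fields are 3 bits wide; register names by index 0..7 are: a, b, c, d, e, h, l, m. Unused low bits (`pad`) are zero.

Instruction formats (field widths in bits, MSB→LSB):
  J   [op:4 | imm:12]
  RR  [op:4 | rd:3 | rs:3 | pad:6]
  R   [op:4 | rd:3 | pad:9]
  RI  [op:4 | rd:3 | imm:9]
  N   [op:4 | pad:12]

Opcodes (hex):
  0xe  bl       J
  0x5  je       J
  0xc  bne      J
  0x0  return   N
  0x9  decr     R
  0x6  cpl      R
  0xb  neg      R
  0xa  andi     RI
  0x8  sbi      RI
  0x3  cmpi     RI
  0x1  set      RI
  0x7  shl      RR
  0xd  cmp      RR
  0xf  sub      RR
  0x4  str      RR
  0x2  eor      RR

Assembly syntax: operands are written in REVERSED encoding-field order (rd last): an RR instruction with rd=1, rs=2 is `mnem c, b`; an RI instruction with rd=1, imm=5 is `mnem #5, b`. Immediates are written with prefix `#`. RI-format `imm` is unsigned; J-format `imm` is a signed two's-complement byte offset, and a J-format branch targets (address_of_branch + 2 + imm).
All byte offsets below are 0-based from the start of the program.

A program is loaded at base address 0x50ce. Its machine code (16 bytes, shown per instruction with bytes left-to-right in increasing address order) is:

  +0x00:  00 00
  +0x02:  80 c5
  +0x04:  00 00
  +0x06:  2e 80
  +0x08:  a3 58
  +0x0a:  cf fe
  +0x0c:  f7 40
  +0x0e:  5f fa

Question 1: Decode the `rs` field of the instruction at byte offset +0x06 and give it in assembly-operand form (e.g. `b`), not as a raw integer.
+0x06: 2e 80 ⇒ word 0x2e80 (big)
  op=0x2e80>>12=0x2 ⇒ eor (RR)
  rd@[11:9]=0x7 ⇒ m
  rs@[8:6]=0x2 ⇒ c

c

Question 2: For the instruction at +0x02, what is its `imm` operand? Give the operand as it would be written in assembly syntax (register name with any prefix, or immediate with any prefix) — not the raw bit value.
#197

off 0x02: read 80 c5 as big → 0x80c5
  opcode bits[15:12]=0x8: sbi/RI
  [11:9] rd=0 = a
  [8:0] imm=197 = #197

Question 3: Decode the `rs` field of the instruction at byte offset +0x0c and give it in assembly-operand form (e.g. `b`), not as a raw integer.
+0x0c: f7 40 ⇒ word 0xf740 (big)
  op=0xf740>>12=0xf ⇒ sub (RR)
  [11:9] rd=3 = d
  [8:6] rs=5 = h

h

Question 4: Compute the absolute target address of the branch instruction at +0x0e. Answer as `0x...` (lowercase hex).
@+0e  big-endian(5f fa) = 0x5ffa
  opcode bits[15:12]=0x5: je/J
  imm: (w>>0)&0xfff=0xffa (s12→-6) → #-6
  target = base 0x50ce + off 0x0e + 2 + imm -6 = 0x50d8

0x50d8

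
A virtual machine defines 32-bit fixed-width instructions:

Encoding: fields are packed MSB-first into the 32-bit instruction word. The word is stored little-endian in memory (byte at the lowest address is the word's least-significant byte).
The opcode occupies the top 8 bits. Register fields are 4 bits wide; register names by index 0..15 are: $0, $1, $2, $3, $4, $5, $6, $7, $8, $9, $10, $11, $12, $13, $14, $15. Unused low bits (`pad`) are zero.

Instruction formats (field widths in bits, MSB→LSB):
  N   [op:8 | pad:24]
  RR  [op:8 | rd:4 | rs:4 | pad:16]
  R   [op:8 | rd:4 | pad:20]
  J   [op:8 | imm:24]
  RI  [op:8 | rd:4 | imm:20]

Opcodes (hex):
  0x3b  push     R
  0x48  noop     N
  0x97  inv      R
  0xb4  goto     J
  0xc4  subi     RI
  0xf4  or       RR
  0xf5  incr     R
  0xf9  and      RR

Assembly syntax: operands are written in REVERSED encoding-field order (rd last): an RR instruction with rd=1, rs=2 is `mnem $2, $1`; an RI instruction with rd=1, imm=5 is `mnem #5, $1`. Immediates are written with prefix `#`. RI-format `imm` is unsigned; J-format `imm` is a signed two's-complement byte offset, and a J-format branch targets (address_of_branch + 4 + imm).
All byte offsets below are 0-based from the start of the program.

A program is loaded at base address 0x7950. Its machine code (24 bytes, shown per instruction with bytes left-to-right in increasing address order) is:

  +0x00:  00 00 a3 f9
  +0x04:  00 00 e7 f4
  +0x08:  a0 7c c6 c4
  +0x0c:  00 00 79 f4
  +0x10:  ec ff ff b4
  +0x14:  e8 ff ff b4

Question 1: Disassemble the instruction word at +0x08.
subi #425120, $12

off 0x08: read a0 7c c6 c4 as little → 0xc4c67ca0
  top 8b → 0xc4 → subi [RI]
  rd: (w>>20)&0xf=0xc → $12
  imm: (w>>0)&0xfffff=0x67ca0 → #425120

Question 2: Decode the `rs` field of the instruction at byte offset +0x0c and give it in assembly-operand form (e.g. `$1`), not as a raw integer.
+0x0c: 00 00 79 f4 ⇒ word 0xf4790000 (little)
  top 8b → 0xf4 → or [RR]
  [23:20] rd=7 = $7
  [19:16] rs=9 = $9

$9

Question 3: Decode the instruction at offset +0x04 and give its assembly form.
+0x04: 00 00 e7 f4 ⇒ word 0xf4e70000 (little)
  op=0xf4e70000>>24=0xf4 ⇒ or (RR)
  rd: (w>>20)&0xf=0xe → $14
  rs: (w>>16)&0xf=0x7 → $7

or $7, $14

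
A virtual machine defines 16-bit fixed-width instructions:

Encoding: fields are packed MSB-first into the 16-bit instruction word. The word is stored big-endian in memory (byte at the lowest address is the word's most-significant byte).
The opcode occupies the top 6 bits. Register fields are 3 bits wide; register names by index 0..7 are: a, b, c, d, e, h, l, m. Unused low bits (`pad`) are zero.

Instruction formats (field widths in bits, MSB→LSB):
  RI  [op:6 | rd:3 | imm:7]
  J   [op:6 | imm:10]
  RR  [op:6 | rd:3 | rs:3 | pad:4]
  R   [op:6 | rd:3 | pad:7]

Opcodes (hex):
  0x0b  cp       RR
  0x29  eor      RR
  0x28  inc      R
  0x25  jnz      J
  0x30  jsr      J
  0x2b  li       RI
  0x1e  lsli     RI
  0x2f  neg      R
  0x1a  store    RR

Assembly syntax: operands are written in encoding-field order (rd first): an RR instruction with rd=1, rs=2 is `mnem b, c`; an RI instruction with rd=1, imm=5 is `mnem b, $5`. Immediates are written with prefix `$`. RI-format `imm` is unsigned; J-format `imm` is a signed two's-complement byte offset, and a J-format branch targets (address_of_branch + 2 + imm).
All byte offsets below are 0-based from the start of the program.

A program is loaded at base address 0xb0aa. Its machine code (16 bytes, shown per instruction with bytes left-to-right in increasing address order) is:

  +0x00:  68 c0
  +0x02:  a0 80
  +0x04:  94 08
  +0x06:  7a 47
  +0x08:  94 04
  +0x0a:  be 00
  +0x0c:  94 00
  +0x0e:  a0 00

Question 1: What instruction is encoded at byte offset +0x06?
[06] 7a 47 → 0x7a47
  top 6b → 0x1e → lsli [RI]
  rd@[9:7]=0x4 ⇒ e
  imm@[6:0]=0x47 ⇒ $71

lsli e, $71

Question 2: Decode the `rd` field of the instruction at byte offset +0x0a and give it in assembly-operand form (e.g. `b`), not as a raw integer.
e

@+0a  big-endian(be 00) = 0xbe00
  top 6b → 0x2f → neg [R]
  rd: (w>>7)&0x7=0x4 → e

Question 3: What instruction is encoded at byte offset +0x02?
inc b

[02] a0 80 → 0xa080
  op=0xa080>>10=0x28 ⇒ inc (R)
  rd@[9:7]=0x1 ⇒ b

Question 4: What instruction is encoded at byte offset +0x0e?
[0e] a0 00 → 0xa000
  op=0xa000>>10=0x28 ⇒ inc (R)
  rd: (w>>7)&0x7=0x0 → a

inc a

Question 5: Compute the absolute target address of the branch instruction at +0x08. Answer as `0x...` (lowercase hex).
0xb0b8

+0x08: 94 04 ⇒ word 0x9404 (big)
  opcode bits[15:10]=0x25: jnz/J
  imm: (w>>0)&0x3ff=0x4 → $4
  target = base 0xb0aa + off 0x08 + 2 + imm 4 = 0xb0b8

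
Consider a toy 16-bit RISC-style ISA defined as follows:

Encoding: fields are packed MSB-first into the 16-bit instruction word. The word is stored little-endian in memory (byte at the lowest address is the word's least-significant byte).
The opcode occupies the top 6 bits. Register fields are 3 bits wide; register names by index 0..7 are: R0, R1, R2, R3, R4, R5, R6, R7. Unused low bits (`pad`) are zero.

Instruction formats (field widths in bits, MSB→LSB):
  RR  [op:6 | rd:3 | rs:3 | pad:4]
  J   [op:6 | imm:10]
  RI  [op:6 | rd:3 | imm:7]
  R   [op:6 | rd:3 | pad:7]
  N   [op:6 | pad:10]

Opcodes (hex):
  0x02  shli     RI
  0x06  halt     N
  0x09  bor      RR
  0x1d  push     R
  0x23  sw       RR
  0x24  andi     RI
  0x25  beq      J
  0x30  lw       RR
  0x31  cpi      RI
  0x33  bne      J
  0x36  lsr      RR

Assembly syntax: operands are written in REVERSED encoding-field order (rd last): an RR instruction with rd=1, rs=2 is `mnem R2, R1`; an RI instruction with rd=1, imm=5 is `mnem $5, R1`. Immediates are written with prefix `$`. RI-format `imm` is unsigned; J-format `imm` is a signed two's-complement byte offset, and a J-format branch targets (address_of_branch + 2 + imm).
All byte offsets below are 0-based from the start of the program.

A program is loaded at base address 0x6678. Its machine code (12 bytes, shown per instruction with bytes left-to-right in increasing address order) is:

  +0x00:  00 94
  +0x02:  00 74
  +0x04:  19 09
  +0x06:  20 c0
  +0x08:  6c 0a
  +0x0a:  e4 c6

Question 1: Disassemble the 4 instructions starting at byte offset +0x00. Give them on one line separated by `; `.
beq $0; push R0; shli $25, R2; lw R2, R0

off 0x00: read 00 94 as little → 0x9400
  opcode bits[15:10]=0x25: beq/J
  imm@[9:0]=0x0 ⇒ $0
off 0x02: read 00 74 as little → 0x7400
  opcode bits[15:10]=0x1d: push/R
  rd@[9:7]=0x0 ⇒ R0
off 0x04: read 19 09 as little → 0x0919
  opcode bits[15:10]=0x2: shli/RI
  rd@[9:7]=0x2 ⇒ R2
  imm@[6:0]=0x19 ⇒ $25
off 0x06: read 20 c0 as little → 0xc020
  opcode bits[15:10]=0x30: lw/RR
  rd@[9:7]=0x0 ⇒ R0
  rs@[6:4]=0x2 ⇒ R2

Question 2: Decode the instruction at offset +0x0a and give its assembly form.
@+0a  little-endian(e4 c6) = 0xc6e4
  op=0xc6e4>>10=0x31 ⇒ cpi (RI)
  rd@[9:7]=0x5 ⇒ R5
  imm@[6:0]=0x64 ⇒ $100

cpi $100, R5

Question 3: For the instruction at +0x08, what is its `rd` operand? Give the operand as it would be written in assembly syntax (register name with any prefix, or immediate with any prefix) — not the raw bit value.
[08] 6c 0a → 0x0a6c
  op=0x0a6c>>10=0x2 ⇒ shli (RI)
  rd: (w>>7)&0x7=0x4 → R4
  imm: (w>>0)&0x7f=0x6c → $108

R4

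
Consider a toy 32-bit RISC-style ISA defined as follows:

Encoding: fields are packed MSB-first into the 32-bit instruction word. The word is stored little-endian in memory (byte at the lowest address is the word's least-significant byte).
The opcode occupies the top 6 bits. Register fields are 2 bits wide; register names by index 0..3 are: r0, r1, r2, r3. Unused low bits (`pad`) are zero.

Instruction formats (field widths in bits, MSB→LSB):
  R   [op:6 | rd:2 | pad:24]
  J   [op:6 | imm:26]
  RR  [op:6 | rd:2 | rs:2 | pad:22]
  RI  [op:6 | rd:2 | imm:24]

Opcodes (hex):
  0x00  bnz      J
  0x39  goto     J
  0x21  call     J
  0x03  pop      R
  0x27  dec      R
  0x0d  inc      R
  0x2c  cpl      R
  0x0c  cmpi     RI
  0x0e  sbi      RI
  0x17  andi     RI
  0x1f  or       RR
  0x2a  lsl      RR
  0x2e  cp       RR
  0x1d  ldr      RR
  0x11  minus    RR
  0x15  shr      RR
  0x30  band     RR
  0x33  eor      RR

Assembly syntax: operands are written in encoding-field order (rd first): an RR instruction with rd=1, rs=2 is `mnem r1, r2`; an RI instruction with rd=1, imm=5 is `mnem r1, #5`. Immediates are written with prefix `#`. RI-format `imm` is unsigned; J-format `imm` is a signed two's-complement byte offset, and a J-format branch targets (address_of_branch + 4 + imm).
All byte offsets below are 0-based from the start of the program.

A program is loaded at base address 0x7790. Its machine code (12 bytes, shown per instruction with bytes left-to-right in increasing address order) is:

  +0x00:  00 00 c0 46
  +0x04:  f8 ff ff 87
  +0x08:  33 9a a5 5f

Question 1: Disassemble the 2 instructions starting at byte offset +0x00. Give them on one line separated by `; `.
minus r2, r3; call #-8

@+00  little-endian(00 00 c0 46) = 0x46c00000
  op=0x46c00000>>26=0x11 ⇒ minus (RR)
  [25:24] rd=2 = r2
  [23:22] rs=3 = r3
@+04  little-endian(f8 ff ff 87) = 0x87fffff8
  op=0x87fffff8>>26=0x21 ⇒ call (J)
  [25:0] imm=67108856 (s26→-8) = #-8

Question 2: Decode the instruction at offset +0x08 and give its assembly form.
andi r3, #10852915

+0x08: 33 9a a5 5f ⇒ word 0x5fa59a33 (little)
  op=0x5fa59a33>>26=0x17 ⇒ andi (RI)
  rd: (w>>24)&0x3=0x3 → r3
  imm: (w>>0)&0xffffff=0xa59a33 → #10852915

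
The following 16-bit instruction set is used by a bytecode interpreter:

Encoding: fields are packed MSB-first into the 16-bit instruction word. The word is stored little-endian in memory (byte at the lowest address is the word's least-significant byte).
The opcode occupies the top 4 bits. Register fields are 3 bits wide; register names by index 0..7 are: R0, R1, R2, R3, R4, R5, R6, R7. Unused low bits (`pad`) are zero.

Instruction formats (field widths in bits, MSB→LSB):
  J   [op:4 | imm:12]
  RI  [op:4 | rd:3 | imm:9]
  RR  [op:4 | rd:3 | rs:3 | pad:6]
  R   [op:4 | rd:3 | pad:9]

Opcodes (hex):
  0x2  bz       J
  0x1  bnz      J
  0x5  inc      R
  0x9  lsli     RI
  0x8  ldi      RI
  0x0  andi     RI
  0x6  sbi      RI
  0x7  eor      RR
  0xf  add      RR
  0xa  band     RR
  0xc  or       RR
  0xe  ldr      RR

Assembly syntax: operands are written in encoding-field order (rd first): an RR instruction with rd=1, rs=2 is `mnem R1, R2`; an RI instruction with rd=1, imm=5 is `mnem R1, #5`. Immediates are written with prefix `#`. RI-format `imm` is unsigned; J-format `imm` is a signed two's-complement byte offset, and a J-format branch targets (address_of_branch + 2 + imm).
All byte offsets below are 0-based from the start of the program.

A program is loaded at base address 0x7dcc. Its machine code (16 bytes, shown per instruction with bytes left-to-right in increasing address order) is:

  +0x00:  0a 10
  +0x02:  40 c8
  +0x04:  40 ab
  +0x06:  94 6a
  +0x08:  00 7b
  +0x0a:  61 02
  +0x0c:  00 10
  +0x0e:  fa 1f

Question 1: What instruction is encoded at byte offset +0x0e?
[0e] fa 1f → 0x1ffa
  top 4b → 0x1 → bnz [J]
  [11:0] imm=4090 (s12→-6) = #-6

bnz #-6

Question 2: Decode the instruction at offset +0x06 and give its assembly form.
+0x06: 94 6a ⇒ word 0x6a94 (little)
  top 4b → 0x6 → sbi [RI]
  rd@[11:9]=0x5 ⇒ R5
  imm@[8:0]=0x94 ⇒ #148

sbi R5, #148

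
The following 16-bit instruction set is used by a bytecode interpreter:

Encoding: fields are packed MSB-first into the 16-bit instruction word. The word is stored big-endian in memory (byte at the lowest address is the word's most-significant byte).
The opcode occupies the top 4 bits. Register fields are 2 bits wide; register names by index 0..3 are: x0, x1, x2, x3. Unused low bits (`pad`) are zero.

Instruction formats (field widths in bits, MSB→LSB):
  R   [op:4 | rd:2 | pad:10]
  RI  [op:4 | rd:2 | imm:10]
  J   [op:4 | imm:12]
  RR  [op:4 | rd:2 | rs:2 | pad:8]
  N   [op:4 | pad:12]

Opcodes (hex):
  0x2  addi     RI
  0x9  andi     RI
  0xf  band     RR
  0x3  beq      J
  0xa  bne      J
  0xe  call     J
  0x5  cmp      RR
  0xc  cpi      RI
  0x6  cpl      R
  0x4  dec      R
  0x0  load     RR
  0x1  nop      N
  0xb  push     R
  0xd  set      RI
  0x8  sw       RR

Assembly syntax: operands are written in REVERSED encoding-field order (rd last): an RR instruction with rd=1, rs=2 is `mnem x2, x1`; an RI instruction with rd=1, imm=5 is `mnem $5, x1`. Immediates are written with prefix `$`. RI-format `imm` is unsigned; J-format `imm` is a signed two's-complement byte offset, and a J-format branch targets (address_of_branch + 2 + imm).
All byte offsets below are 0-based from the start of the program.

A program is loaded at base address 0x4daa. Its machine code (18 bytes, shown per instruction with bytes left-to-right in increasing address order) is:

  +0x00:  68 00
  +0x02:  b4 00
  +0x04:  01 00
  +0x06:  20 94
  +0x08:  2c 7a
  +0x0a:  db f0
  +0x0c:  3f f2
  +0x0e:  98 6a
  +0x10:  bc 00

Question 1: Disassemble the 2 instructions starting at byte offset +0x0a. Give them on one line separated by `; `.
+0x0a: db f0 ⇒ word 0xdbf0 (big)
  op=0xdbf0>>12=0xd ⇒ set (RI)
  [11:10] rd=2 = x2
  [9:0] imm=1008 = $1008
+0x0c: 3f f2 ⇒ word 0x3ff2 (big)
  op=0x3ff2>>12=0x3 ⇒ beq (J)
  [11:0] imm=4082 (s12→-14) = $-14

set $1008, x2; beq $-14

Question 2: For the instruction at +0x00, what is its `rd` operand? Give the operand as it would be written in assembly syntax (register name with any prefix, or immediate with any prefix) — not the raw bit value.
+0x00: 68 00 ⇒ word 0x6800 (big)
  opcode bits[15:12]=0x6: cpl/R
  [11:10] rd=2 = x2

x2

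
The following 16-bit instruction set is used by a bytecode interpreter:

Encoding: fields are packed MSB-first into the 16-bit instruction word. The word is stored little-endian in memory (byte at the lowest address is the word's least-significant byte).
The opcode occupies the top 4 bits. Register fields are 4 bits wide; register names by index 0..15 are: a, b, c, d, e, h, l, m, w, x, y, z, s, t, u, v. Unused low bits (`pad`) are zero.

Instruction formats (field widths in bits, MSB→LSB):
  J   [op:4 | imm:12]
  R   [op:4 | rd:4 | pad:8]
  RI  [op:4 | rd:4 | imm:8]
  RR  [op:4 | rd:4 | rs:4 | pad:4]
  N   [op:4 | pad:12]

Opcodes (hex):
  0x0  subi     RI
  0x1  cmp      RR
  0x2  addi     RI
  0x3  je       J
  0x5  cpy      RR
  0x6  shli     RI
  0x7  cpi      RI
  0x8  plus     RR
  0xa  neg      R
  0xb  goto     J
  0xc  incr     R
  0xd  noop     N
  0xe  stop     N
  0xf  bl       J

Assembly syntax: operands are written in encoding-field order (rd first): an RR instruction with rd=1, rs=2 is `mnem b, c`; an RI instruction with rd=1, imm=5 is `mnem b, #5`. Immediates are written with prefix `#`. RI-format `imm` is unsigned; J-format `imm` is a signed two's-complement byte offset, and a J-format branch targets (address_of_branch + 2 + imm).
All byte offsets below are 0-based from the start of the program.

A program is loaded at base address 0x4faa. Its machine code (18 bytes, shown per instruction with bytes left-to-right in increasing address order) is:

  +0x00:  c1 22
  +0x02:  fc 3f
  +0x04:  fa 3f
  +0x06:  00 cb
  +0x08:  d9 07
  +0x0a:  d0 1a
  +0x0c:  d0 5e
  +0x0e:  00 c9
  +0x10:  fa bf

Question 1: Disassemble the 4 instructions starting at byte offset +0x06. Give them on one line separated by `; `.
off 0x06: read 00 cb as little → 0xcb00
  top 4b → 0xc → incr [R]
  [11:8] rd=11 = z
off 0x08: read d9 07 as little → 0x07d9
  top 4b → 0x0 → subi [RI]
  [11:8] rd=7 = m
  [7:0] imm=217 = #217
off 0x0a: read d0 1a as little → 0x1ad0
  top 4b → 0x1 → cmp [RR]
  [11:8] rd=10 = y
  [7:4] rs=13 = t
off 0x0c: read d0 5e as little → 0x5ed0
  top 4b → 0x5 → cpy [RR]
  [11:8] rd=14 = u
  [7:4] rs=13 = t

incr z; subi m, #217; cmp y, t; cpy u, t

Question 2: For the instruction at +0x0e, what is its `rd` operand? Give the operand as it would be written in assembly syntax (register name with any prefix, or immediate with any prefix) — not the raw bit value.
[0e] 00 c9 → 0xc900
  top 4b → 0xc → incr [R]
  rd: (w>>8)&0xf=0x9 → x

x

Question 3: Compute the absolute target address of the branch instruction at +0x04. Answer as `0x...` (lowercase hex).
0x4faa

[04] fa 3f → 0x3ffa
  opcode bits[15:12]=0x3: je/J
  imm@[11:0]=0xffa (s12→-6) ⇒ #-6
  target = base 0x4faa + off 0x04 + 2 + imm -6 = 0x4faa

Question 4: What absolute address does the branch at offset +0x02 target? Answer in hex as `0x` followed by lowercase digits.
@+02  little-endian(fc 3f) = 0x3ffc
  top 4b → 0x3 → je [J]
  imm: (w>>0)&0xfff=0xffc (s12→-4) → #-4
  target = base 0x4faa + off 0x02 + 2 + imm -4 = 0x4faa

0x4faa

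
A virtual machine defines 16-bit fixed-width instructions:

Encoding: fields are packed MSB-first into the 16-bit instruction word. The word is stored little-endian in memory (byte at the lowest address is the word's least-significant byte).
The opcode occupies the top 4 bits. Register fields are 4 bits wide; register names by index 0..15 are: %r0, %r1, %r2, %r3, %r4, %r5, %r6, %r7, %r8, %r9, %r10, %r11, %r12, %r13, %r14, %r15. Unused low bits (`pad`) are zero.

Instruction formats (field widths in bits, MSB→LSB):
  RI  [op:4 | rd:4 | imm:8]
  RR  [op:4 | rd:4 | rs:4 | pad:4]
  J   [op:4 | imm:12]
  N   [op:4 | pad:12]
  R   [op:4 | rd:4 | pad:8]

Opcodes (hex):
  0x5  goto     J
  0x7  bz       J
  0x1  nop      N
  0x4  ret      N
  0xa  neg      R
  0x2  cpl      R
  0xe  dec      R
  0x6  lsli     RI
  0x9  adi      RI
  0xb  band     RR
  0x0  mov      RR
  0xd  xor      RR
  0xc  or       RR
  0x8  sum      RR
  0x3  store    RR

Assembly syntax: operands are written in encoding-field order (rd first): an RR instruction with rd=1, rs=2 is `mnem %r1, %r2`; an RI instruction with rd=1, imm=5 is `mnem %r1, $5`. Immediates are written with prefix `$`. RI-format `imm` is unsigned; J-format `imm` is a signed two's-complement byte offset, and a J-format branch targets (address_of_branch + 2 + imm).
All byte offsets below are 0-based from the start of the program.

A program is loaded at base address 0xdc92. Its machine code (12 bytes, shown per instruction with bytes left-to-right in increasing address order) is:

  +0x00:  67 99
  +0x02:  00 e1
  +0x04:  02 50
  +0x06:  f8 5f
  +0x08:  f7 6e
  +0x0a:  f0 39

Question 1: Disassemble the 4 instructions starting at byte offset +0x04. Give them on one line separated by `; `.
@+04  little-endian(02 50) = 0x5002
  op=0x5002>>12=0x5 ⇒ goto (J)
  imm: (w>>0)&0xfff=0x2 → $2
@+06  little-endian(f8 5f) = 0x5ff8
  op=0x5ff8>>12=0x5 ⇒ goto (J)
  imm: (w>>0)&0xfff=0xff8 (s12→-8) → $-8
@+08  little-endian(f7 6e) = 0x6ef7
  op=0x6ef7>>12=0x6 ⇒ lsli (RI)
  rd: (w>>8)&0xf=0xe → %r14
  imm: (w>>0)&0xff=0xf7 → $247
@+0a  little-endian(f0 39) = 0x39f0
  op=0x39f0>>12=0x3 ⇒ store (RR)
  rd: (w>>8)&0xf=0x9 → %r9
  rs: (w>>4)&0xf=0xf → %r15

goto $2; goto $-8; lsli %r14, $247; store %r9, %r15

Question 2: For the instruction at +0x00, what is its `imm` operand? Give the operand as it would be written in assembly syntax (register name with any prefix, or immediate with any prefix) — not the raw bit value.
[00] 67 99 → 0x9967
  op=0x9967>>12=0x9 ⇒ adi (RI)
  rd@[11:8]=0x9 ⇒ %r9
  imm@[7:0]=0x67 ⇒ $103

$103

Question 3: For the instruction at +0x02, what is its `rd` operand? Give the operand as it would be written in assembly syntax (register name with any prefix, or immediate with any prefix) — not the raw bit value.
[02] 00 e1 → 0xe100
  op=0xe100>>12=0xe ⇒ dec (R)
  rd@[11:8]=0x1 ⇒ %r1

%r1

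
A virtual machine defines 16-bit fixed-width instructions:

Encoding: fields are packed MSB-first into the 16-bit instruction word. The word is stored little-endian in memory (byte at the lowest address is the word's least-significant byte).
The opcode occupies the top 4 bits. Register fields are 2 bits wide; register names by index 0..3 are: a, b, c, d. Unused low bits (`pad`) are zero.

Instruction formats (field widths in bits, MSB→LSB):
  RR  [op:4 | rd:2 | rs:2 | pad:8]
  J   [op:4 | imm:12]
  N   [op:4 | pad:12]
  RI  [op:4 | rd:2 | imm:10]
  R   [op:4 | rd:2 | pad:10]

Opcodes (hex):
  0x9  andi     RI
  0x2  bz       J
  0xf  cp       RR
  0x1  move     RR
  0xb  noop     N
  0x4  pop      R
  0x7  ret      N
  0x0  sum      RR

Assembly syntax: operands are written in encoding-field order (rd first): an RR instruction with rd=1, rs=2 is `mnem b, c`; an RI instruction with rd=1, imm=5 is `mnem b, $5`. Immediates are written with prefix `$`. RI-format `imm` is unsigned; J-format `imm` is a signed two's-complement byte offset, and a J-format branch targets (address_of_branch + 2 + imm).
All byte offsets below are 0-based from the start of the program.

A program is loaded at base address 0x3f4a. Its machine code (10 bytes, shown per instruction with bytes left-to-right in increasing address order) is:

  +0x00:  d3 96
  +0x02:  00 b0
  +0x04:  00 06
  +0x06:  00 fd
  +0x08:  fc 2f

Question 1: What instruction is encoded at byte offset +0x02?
[02] 00 b0 → 0xb000
  top 4b → 0xb → noop [N]

noop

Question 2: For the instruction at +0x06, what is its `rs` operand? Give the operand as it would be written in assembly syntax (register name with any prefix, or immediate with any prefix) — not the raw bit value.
b

[06] 00 fd → 0xfd00
  top 4b → 0xf → cp [RR]
  [11:10] rd=3 = d
  [9:8] rs=1 = b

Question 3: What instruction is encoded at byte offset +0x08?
bz $-4

@+08  little-endian(fc 2f) = 0x2ffc
  op=0x2ffc>>12=0x2 ⇒ bz (J)
  imm: (w>>0)&0xfff=0xffc (s12→-4) → $-4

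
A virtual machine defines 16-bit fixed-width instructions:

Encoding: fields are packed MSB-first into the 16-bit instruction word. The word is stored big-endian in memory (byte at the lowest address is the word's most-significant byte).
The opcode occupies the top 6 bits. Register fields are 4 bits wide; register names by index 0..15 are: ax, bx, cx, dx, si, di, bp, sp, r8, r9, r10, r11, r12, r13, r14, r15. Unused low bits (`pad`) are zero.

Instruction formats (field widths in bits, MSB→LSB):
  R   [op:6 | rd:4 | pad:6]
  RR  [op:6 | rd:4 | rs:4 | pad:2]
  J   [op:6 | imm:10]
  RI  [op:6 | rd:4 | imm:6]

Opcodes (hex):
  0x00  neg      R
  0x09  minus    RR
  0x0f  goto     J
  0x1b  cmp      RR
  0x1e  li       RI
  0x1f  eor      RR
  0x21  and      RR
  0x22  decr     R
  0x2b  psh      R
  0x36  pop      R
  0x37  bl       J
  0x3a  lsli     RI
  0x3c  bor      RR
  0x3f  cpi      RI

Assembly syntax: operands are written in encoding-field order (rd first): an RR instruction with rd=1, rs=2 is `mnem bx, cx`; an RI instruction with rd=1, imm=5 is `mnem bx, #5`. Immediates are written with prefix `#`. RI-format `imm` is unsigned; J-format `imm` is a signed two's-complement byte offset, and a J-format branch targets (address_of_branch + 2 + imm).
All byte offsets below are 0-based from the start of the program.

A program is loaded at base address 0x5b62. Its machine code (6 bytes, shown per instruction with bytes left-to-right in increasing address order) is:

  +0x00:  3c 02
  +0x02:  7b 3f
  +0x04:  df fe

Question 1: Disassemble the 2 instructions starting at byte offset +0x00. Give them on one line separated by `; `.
@+00  big-endian(3c 02) = 0x3c02
  opcode bits[15:10]=0xf: goto/J
  [9:0] imm=2 = #2
@+02  big-endian(7b 3f) = 0x7b3f
  opcode bits[15:10]=0x1e: li/RI
  [9:6] rd=12 = r12
  [5:0] imm=63 = #63

goto #2; li r12, #63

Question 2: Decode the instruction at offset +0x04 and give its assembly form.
bl #-2

+0x04: df fe ⇒ word 0xdffe (big)
  op=0xdffe>>10=0x37 ⇒ bl (J)
  [9:0] imm=1022 (s10→-2) = #-2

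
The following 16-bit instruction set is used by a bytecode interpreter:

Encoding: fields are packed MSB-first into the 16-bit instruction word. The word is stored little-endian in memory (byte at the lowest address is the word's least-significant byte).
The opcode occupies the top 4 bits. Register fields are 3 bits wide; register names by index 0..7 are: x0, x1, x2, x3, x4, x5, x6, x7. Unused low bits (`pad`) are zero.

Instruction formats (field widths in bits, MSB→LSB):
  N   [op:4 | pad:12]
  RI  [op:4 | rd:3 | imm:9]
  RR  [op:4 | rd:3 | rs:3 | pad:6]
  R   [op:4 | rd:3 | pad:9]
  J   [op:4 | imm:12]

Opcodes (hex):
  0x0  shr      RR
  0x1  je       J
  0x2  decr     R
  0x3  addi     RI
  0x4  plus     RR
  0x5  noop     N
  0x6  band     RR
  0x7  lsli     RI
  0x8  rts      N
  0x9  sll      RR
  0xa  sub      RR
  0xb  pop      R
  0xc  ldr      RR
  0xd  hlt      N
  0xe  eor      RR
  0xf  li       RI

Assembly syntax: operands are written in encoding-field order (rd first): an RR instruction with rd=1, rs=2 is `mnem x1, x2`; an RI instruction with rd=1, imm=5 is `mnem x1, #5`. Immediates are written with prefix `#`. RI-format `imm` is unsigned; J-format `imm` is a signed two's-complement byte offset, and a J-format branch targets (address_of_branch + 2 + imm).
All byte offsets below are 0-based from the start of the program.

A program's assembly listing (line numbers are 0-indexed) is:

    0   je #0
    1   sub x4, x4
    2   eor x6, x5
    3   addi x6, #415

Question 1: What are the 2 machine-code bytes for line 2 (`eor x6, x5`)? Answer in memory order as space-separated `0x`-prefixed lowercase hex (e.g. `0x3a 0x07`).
0x40 0xed

2. eor fields op=0xe:4|rd=6:3|rs=5:3|pad=0:6 → word ed40h → 40 ed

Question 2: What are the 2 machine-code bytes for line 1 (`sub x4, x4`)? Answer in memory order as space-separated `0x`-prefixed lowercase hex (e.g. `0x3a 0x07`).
line 1 (sub): pack op=0xa:4|rd=4:3|rs=4:3|pad=0:6 = 0xa900; little→ 00 a9

0x00 0xa9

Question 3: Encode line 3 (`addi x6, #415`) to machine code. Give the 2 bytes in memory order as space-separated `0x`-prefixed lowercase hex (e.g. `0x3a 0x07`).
0x9f 0x3d

3. addi fields op=0x3:4|rd=6:3|imm=415:9 → word 3d9fh → 9f 3d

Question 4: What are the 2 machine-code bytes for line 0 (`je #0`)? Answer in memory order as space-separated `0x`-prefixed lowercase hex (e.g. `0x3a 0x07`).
0x00 0x10

L0: je op=0x1:4|imm=0:12 ⇒ 0x1000 ⇒ little 00 10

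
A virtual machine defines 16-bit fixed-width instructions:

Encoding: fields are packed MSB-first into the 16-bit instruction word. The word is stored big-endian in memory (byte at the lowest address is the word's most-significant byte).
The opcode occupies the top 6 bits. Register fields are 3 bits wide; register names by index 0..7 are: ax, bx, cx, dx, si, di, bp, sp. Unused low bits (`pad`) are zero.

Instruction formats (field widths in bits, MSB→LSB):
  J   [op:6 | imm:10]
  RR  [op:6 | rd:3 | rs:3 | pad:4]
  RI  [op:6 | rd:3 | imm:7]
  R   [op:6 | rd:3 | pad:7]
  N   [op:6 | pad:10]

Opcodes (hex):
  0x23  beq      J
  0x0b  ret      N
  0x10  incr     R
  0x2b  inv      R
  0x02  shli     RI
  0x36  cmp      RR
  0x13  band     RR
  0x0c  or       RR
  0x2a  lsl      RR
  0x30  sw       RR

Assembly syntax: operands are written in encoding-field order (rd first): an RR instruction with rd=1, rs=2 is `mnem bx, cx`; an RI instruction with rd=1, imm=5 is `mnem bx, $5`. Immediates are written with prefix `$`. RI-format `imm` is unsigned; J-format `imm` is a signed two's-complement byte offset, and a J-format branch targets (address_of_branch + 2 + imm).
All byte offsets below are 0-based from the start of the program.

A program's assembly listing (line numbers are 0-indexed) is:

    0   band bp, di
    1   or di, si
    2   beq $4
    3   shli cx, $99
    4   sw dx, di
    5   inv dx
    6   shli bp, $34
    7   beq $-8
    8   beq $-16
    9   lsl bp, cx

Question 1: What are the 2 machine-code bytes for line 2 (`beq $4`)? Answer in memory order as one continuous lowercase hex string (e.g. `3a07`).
2. beq fields op=0x23:6|imm=4:10 → word 8c04h → 8c 04

8c04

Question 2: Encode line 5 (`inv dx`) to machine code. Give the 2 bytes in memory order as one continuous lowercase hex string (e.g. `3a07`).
ad80

L5: inv op=0x2b:6|rd=3:3|pad=0:7 ⇒ 0xad80 ⇒ big ad 80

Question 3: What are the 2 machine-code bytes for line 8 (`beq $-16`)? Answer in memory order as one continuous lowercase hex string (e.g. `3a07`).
8ff0

line 8 (beq): pack op=0x23:6|imm=-16:10 = 0x8ff0; big→ 8f f0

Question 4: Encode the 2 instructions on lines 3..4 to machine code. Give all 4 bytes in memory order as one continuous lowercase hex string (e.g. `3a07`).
3. shli fields op=0x2:6|rd=2:3|imm=99:7 → word 0963h → 09 63
4. sw fields op=0x30:6|rd=3:3|rs=5:3|pad=0:4 → word c1d0h → c1 d0

0963c1d0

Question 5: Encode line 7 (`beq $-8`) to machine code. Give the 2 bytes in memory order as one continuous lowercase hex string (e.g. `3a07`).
8ff8

7. beq fields op=0x23:6|imm=-8:10 → word 8ff8h → 8f f8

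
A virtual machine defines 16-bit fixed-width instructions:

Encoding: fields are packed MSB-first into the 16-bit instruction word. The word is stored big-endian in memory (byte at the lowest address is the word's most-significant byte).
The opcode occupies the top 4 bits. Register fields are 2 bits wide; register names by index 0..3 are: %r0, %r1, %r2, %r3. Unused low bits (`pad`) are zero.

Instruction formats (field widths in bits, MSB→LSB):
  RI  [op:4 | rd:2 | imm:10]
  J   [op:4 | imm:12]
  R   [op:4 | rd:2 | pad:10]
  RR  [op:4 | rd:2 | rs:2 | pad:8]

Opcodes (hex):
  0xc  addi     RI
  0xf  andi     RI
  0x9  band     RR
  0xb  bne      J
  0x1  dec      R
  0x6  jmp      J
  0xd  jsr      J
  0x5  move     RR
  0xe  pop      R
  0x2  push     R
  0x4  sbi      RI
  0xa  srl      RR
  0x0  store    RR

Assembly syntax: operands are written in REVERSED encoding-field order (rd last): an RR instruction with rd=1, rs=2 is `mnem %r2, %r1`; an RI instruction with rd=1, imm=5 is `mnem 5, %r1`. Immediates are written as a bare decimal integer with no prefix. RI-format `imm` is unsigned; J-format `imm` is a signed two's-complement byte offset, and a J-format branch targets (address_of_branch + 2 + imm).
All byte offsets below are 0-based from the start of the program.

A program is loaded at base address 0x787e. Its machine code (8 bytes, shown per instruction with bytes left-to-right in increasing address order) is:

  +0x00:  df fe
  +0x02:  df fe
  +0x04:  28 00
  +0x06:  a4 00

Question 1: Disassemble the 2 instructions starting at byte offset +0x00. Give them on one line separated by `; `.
jsr -2; jsr -2

@+00  big-endian(df fe) = 0xdffe
  op=0xdffe>>12=0xd ⇒ jsr (J)
  imm@[11:0]=0xffe (s12→-2) ⇒ -2
@+02  big-endian(df fe) = 0xdffe
  op=0xdffe>>12=0xd ⇒ jsr (J)
  imm@[11:0]=0xffe (s12→-2) ⇒ -2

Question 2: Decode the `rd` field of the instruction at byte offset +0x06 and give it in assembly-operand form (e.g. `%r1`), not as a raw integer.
%r1

@+06  big-endian(a4 00) = 0xa400
  opcode bits[15:12]=0xa: srl/RR
  rd: (w>>10)&0x3=0x1 → %r1
  rs: (w>>8)&0x3=0x0 → %r0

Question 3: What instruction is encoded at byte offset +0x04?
push %r2

off 0x04: read 28 00 as big → 0x2800
  op=0x2800>>12=0x2 ⇒ push (R)
  [11:10] rd=2 = %r2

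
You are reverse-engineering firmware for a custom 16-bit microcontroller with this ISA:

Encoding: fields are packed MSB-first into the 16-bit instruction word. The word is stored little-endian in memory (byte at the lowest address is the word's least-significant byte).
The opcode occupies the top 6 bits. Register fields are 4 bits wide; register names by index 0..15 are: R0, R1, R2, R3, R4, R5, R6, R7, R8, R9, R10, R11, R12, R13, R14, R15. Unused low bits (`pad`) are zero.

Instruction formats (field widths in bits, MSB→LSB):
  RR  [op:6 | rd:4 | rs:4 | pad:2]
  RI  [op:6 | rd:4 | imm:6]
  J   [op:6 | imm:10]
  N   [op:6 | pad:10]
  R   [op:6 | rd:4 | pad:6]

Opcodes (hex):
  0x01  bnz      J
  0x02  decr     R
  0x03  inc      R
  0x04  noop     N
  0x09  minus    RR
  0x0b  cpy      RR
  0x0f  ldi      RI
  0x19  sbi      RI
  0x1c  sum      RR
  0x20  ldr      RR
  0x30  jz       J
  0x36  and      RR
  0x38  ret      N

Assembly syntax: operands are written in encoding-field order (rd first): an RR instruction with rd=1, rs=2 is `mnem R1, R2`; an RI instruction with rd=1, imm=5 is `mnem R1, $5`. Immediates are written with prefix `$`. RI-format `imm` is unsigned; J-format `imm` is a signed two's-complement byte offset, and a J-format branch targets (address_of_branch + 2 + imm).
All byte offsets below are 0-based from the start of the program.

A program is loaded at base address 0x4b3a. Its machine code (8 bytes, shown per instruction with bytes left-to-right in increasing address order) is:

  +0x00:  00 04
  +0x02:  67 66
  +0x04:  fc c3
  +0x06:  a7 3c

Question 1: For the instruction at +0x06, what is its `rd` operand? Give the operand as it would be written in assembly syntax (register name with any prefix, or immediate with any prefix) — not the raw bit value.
R2

@+06  little-endian(a7 3c) = 0x3ca7
  top 6b → 0xf → ldi [RI]
  rd: (w>>6)&0xf=0x2 → R2
  imm: (w>>0)&0x3f=0x27 → $39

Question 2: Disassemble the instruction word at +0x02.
[02] 67 66 → 0x6667
  top 6b → 0x19 → sbi [RI]
  [9:6] rd=9 = R9
  [5:0] imm=39 = $39

sbi R9, $39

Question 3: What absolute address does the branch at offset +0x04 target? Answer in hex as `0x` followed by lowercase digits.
off 0x04: read fc c3 as little → 0xc3fc
  top 6b → 0x30 → jz [J]
  imm@[9:0]=0x3fc (s10→-4) ⇒ $-4
  target = base 0x4b3a + off 0x04 + 2 + imm -4 = 0x4b3c

0x4b3c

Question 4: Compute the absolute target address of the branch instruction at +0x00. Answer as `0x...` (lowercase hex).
off 0x00: read 00 04 as little → 0x0400
  top 6b → 0x1 → bnz [J]
  imm@[9:0]=0x0 ⇒ $0
  target = base 0x4b3a + off 0x00 + 2 + imm 0 = 0x4b3c

0x4b3c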